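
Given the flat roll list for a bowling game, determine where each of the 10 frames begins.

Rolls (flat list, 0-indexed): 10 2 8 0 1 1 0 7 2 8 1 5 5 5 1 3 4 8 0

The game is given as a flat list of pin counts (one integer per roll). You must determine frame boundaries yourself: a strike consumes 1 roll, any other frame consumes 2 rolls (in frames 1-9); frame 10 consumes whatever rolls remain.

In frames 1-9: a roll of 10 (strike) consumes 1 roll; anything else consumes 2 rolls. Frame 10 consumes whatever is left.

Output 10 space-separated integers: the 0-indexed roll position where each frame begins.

Answer: 0 1 3 5 7 9 11 13 15 17

Derivation:
Frame 1 starts at roll index 0: roll=10 (strike), consumes 1 roll
Frame 2 starts at roll index 1: rolls=2,8 (sum=10), consumes 2 rolls
Frame 3 starts at roll index 3: rolls=0,1 (sum=1), consumes 2 rolls
Frame 4 starts at roll index 5: rolls=1,0 (sum=1), consumes 2 rolls
Frame 5 starts at roll index 7: rolls=7,2 (sum=9), consumes 2 rolls
Frame 6 starts at roll index 9: rolls=8,1 (sum=9), consumes 2 rolls
Frame 7 starts at roll index 11: rolls=5,5 (sum=10), consumes 2 rolls
Frame 8 starts at roll index 13: rolls=5,1 (sum=6), consumes 2 rolls
Frame 9 starts at roll index 15: rolls=3,4 (sum=7), consumes 2 rolls
Frame 10 starts at roll index 17: 2 remaining rolls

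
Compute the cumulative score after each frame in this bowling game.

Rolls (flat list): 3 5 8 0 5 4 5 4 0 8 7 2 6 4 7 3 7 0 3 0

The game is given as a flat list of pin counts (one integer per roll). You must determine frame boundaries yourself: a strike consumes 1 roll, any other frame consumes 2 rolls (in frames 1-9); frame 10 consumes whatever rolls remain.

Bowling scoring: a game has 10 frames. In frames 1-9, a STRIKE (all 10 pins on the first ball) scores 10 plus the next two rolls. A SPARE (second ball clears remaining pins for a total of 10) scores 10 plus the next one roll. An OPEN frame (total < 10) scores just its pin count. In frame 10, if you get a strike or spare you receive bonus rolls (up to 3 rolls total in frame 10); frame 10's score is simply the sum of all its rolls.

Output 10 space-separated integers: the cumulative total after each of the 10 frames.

Answer: 8 16 25 34 42 51 68 85 92 95

Derivation:
Frame 1: OPEN (3+5=8). Cumulative: 8
Frame 2: OPEN (8+0=8). Cumulative: 16
Frame 3: OPEN (5+4=9). Cumulative: 25
Frame 4: OPEN (5+4=9). Cumulative: 34
Frame 5: OPEN (0+8=8). Cumulative: 42
Frame 6: OPEN (7+2=9). Cumulative: 51
Frame 7: SPARE (6+4=10). 10 + next roll (7) = 17. Cumulative: 68
Frame 8: SPARE (7+3=10). 10 + next roll (7) = 17. Cumulative: 85
Frame 9: OPEN (7+0=7). Cumulative: 92
Frame 10: OPEN. Sum of all frame-10 rolls (3+0) = 3. Cumulative: 95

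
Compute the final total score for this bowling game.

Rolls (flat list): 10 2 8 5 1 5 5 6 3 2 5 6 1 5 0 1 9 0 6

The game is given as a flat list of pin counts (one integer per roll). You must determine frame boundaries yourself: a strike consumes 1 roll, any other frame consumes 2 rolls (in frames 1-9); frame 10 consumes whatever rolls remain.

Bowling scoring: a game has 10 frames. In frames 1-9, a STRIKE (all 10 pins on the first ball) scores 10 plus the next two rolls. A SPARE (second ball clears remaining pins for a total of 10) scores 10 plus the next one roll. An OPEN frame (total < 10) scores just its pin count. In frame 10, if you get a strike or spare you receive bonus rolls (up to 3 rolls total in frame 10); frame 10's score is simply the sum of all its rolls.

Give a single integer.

Frame 1: STRIKE. 10 + next two rolls (2+8) = 20. Cumulative: 20
Frame 2: SPARE (2+8=10). 10 + next roll (5) = 15. Cumulative: 35
Frame 3: OPEN (5+1=6). Cumulative: 41
Frame 4: SPARE (5+5=10). 10 + next roll (6) = 16. Cumulative: 57
Frame 5: OPEN (6+3=9). Cumulative: 66
Frame 6: OPEN (2+5=7). Cumulative: 73
Frame 7: OPEN (6+1=7). Cumulative: 80
Frame 8: OPEN (5+0=5). Cumulative: 85
Frame 9: SPARE (1+9=10). 10 + next roll (0) = 10. Cumulative: 95
Frame 10: OPEN. Sum of all frame-10 rolls (0+6) = 6. Cumulative: 101

Answer: 101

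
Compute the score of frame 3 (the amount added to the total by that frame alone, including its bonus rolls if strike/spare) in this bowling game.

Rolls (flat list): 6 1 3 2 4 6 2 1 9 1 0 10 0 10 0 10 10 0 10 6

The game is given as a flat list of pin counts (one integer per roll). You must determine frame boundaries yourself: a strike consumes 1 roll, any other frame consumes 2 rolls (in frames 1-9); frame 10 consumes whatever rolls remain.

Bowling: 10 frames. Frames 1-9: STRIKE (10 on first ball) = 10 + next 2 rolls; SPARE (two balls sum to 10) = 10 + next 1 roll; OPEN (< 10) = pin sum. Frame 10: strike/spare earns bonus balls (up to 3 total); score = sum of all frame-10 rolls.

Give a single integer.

Answer: 12

Derivation:
Frame 1: OPEN (6+1=7). Cumulative: 7
Frame 2: OPEN (3+2=5). Cumulative: 12
Frame 3: SPARE (4+6=10). 10 + next roll (2) = 12. Cumulative: 24
Frame 4: OPEN (2+1=3). Cumulative: 27
Frame 5: SPARE (9+1=10). 10 + next roll (0) = 10. Cumulative: 37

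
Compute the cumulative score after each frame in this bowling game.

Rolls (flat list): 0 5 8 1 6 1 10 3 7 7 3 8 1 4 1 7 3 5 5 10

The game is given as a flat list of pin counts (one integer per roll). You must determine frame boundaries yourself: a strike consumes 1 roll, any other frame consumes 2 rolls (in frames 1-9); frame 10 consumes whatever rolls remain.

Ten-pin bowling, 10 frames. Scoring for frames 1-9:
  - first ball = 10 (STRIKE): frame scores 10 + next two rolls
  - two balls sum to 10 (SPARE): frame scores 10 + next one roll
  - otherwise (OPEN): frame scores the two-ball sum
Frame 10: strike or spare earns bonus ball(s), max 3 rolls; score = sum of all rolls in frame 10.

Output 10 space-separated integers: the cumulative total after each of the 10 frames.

Frame 1: OPEN (0+5=5). Cumulative: 5
Frame 2: OPEN (8+1=9). Cumulative: 14
Frame 3: OPEN (6+1=7). Cumulative: 21
Frame 4: STRIKE. 10 + next two rolls (3+7) = 20. Cumulative: 41
Frame 5: SPARE (3+7=10). 10 + next roll (7) = 17. Cumulative: 58
Frame 6: SPARE (7+3=10). 10 + next roll (8) = 18. Cumulative: 76
Frame 7: OPEN (8+1=9). Cumulative: 85
Frame 8: OPEN (4+1=5). Cumulative: 90
Frame 9: SPARE (7+3=10). 10 + next roll (5) = 15. Cumulative: 105
Frame 10: SPARE. Sum of all frame-10 rolls (5+5+10) = 20. Cumulative: 125

Answer: 5 14 21 41 58 76 85 90 105 125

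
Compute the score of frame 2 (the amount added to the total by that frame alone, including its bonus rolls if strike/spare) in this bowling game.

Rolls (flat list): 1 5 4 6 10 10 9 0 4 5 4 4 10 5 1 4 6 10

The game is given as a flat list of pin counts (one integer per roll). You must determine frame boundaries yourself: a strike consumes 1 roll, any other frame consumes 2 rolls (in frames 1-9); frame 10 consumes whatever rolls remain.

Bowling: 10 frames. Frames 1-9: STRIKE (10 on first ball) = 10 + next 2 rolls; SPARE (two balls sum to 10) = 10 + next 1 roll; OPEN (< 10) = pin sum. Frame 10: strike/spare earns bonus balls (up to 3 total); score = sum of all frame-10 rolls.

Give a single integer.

Answer: 20

Derivation:
Frame 1: OPEN (1+5=6). Cumulative: 6
Frame 2: SPARE (4+6=10). 10 + next roll (10) = 20. Cumulative: 26
Frame 3: STRIKE. 10 + next two rolls (10+9) = 29. Cumulative: 55
Frame 4: STRIKE. 10 + next two rolls (9+0) = 19. Cumulative: 74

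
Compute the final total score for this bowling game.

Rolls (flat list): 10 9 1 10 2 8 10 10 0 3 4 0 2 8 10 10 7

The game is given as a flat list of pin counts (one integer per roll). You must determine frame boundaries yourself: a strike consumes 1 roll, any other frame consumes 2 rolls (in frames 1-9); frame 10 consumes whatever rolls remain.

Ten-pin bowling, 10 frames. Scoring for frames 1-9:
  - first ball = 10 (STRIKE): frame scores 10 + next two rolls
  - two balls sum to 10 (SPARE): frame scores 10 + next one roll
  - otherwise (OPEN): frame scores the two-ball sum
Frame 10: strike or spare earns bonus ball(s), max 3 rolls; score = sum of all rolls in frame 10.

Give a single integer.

Frame 1: STRIKE. 10 + next two rolls (9+1) = 20. Cumulative: 20
Frame 2: SPARE (9+1=10). 10 + next roll (10) = 20. Cumulative: 40
Frame 3: STRIKE. 10 + next two rolls (2+8) = 20. Cumulative: 60
Frame 4: SPARE (2+8=10). 10 + next roll (10) = 20. Cumulative: 80
Frame 5: STRIKE. 10 + next two rolls (10+0) = 20. Cumulative: 100
Frame 6: STRIKE. 10 + next two rolls (0+3) = 13. Cumulative: 113
Frame 7: OPEN (0+3=3). Cumulative: 116
Frame 8: OPEN (4+0=4). Cumulative: 120
Frame 9: SPARE (2+8=10). 10 + next roll (10) = 20. Cumulative: 140
Frame 10: STRIKE. Sum of all frame-10 rolls (10+10+7) = 27. Cumulative: 167

Answer: 167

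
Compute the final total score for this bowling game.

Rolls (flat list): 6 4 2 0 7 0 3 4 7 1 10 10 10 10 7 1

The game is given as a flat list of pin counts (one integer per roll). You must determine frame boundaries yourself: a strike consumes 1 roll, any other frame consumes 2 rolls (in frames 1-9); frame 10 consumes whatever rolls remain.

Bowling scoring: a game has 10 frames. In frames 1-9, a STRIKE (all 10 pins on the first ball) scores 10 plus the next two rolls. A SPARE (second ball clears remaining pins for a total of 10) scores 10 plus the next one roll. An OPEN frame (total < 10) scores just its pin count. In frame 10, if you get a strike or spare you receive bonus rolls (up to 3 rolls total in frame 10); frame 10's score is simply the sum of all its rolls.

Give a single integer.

Frame 1: SPARE (6+4=10). 10 + next roll (2) = 12. Cumulative: 12
Frame 2: OPEN (2+0=2). Cumulative: 14
Frame 3: OPEN (7+0=7). Cumulative: 21
Frame 4: OPEN (3+4=7). Cumulative: 28
Frame 5: OPEN (7+1=8). Cumulative: 36
Frame 6: STRIKE. 10 + next two rolls (10+10) = 30. Cumulative: 66
Frame 7: STRIKE. 10 + next two rolls (10+10) = 30. Cumulative: 96
Frame 8: STRIKE. 10 + next two rolls (10+7) = 27. Cumulative: 123
Frame 9: STRIKE. 10 + next two rolls (7+1) = 18. Cumulative: 141
Frame 10: OPEN. Sum of all frame-10 rolls (7+1) = 8. Cumulative: 149

Answer: 149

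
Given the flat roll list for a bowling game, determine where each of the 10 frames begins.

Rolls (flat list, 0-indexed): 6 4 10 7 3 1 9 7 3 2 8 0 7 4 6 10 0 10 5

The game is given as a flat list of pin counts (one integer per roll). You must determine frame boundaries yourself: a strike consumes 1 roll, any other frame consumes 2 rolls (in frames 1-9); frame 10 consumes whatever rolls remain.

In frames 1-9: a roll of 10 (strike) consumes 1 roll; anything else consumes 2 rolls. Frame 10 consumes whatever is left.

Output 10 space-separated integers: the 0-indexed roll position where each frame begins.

Frame 1 starts at roll index 0: rolls=6,4 (sum=10), consumes 2 rolls
Frame 2 starts at roll index 2: roll=10 (strike), consumes 1 roll
Frame 3 starts at roll index 3: rolls=7,3 (sum=10), consumes 2 rolls
Frame 4 starts at roll index 5: rolls=1,9 (sum=10), consumes 2 rolls
Frame 5 starts at roll index 7: rolls=7,3 (sum=10), consumes 2 rolls
Frame 6 starts at roll index 9: rolls=2,8 (sum=10), consumes 2 rolls
Frame 7 starts at roll index 11: rolls=0,7 (sum=7), consumes 2 rolls
Frame 8 starts at roll index 13: rolls=4,6 (sum=10), consumes 2 rolls
Frame 9 starts at roll index 15: roll=10 (strike), consumes 1 roll
Frame 10 starts at roll index 16: 3 remaining rolls

Answer: 0 2 3 5 7 9 11 13 15 16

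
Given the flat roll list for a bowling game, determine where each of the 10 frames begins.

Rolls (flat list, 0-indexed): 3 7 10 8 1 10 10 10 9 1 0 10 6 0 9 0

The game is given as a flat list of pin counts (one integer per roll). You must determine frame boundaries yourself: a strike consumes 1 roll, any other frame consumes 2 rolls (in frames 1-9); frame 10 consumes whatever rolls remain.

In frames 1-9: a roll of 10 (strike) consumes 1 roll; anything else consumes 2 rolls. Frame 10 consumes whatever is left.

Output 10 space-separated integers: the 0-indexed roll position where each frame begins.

Frame 1 starts at roll index 0: rolls=3,7 (sum=10), consumes 2 rolls
Frame 2 starts at roll index 2: roll=10 (strike), consumes 1 roll
Frame 3 starts at roll index 3: rolls=8,1 (sum=9), consumes 2 rolls
Frame 4 starts at roll index 5: roll=10 (strike), consumes 1 roll
Frame 5 starts at roll index 6: roll=10 (strike), consumes 1 roll
Frame 6 starts at roll index 7: roll=10 (strike), consumes 1 roll
Frame 7 starts at roll index 8: rolls=9,1 (sum=10), consumes 2 rolls
Frame 8 starts at roll index 10: rolls=0,10 (sum=10), consumes 2 rolls
Frame 9 starts at roll index 12: rolls=6,0 (sum=6), consumes 2 rolls
Frame 10 starts at roll index 14: 2 remaining rolls

Answer: 0 2 3 5 6 7 8 10 12 14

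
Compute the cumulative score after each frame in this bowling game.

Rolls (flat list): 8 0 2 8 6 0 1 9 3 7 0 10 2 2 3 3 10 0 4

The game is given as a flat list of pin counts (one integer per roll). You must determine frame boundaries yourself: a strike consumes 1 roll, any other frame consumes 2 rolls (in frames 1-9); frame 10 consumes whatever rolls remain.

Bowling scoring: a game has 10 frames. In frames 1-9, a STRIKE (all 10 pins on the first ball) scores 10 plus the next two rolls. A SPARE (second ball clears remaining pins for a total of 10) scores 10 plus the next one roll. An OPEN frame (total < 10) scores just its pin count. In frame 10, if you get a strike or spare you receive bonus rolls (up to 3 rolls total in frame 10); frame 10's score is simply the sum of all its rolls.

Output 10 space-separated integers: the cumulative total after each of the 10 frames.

Frame 1: OPEN (8+0=8). Cumulative: 8
Frame 2: SPARE (2+8=10). 10 + next roll (6) = 16. Cumulative: 24
Frame 3: OPEN (6+0=6). Cumulative: 30
Frame 4: SPARE (1+9=10). 10 + next roll (3) = 13. Cumulative: 43
Frame 5: SPARE (3+7=10). 10 + next roll (0) = 10. Cumulative: 53
Frame 6: SPARE (0+10=10). 10 + next roll (2) = 12. Cumulative: 65
Frame 7: OPEN (2+2=4). Cumulative: 69
Frame 8: OPEN (3+3=6). Cumulative: 75
Frame 9: STRIKE. 10 + next two rolls (0+4) = 14. Cumulative: 89
Frame 10: OPEN. Sum of all frame-10 rolls (0+4) = 4. Cumulative: 93

Answer: 8 24 30 43 53 65 69 75 89 93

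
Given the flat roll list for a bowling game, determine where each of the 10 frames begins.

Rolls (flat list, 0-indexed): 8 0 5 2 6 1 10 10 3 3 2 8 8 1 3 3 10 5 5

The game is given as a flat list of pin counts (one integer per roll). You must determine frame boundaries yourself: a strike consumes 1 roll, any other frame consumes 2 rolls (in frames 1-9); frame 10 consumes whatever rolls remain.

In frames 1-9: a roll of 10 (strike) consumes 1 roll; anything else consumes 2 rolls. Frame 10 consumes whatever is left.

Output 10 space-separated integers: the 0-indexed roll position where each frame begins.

Frame 1 starts at roll index 0: rolls=8,0 (sum=8), consumes 2 rolls
Frame 2 starts at roll index 2: rolls=5,2 (sum=7), consumes 2 rolls
Frame 3 starts at roll index 4: rolls=6,1 (sum=7), consumes 2 rolls
Frame 4 starts at roll index 6: roll=10 (strike), consumes 1 roll
Frame 5 starts at roll index 7: roll=10 (strike), consumes 1 roll
Frame 6 starts at roll index 8: rolls=3,3 (sum=6), consumes 2 rolls
Frame 7 starts at roll index 10: rolls=2,8 (sum=10), consumes 2 rolls
Frame 8 starts at roll index 12: rolls=8,1 (sum=9), consumes 2 rolls
Frame 9 starts at roll index 14: rolls=3,3 (sum=6), consumes 2 rolls
Frame 10 starts at roll index 16: 3 remaining rolls

Answer: 0 2 4 6 7 8 10 12 14 16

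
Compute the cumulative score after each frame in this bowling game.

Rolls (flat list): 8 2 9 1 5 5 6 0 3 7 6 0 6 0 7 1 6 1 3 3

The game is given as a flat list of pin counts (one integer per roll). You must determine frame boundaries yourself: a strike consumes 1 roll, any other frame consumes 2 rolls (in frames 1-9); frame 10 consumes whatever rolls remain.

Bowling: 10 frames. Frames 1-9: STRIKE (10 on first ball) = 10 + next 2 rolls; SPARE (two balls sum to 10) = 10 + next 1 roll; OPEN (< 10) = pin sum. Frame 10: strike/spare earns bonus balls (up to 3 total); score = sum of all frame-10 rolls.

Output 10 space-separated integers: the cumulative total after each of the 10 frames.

Frame 1: SPARE (8+2=10). 10 + next roll (9) = 19. Cumulative: 19
Frame 2: SPARE (9+1=10). 10 + next roll (5) = 15. Cumulative: 34
Frame 3: SPARE (5+5=10). 10 + next roll (6) = 16. Cumulative: 50
Frame 4: OPEN (6+0=6). Cumulative: 56
Frame 5: SPARE (3+7=10). 10 + next roll (6) = 16. Cumulative: 72
Frame 6: OPEN (6+0=6). Cumulative: 78
Frame 7: OPEN (6+0=6). Cumulative: 84
Frame 8: OPEN (7+1=8). Cumulative: 92
Frame 9: OPEN (6+1=7). Cumulative: 99
Frame 10: OPEN. Sum of all frame-10 rolls (3+3) = 6. Cumulative: 105

Answer: 19 34 50 56 72 78 84 92 99 105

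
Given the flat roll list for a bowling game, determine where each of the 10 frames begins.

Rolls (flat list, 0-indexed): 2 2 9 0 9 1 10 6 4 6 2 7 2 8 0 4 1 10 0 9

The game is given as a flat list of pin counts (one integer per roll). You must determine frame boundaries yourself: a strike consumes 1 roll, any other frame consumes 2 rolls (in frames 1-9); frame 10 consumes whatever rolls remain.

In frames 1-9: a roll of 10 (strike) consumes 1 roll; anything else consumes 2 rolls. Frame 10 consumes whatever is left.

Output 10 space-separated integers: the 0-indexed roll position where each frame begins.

Frame 1 starts at roll index 0: rolls=2,2 (sum=4), consumes 2 rolls
Frame 2 starts at roll index 2: rolls=9,0 (sum=9), consumes 2 rolls
Frame 3 starts at roll index 4: rolls=9,1 (sum=10), consumes 2 rolls
Frame 4 starts at roll index 6: roll=10 (strike), consumes 1 roll
Frame 5 starts at roll index 7: rolls=6,4 (sum=10), consumes 2 rolls
Frame 6 starts at roll index 9: rolls=6,2 (sum=8), consumes 2 rolls
Frame 7 starts at roll index 11: rolls=7,2 (sum=9), consumes 2 rolls
Frame 8 starts at roll index 13: rolls=8,0 (sum=8), consumes 2 rolls
Frame 9 starts at roll index 15: rolls=4,1 (sum=5), consumes 2 rolls
Frame 10 starts at roll index 17: 3 remaining rolls

Answer: 0 2 4 6 7 9 11 13 15 17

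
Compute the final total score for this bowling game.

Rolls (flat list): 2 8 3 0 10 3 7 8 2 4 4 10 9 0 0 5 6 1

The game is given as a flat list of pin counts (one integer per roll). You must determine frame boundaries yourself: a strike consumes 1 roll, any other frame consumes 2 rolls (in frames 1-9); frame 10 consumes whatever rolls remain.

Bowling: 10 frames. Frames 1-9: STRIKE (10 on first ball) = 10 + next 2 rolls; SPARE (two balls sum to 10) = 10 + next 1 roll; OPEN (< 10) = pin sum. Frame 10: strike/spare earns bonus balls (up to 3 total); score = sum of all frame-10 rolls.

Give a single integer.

Answer: 116

Derivation:
Frame 1: SPARE (2+8=10). 10 + next roll (3) = 13. Cumulative: 13
Frame 2: OPEN (3+0=3). Cumulative: 16
Frame 3: STRIKE. 10 + next two rolls (3+7) = 20. Cumulative: 36
Frame 4: SPARE (3+7=10). 10 + next roll (8) = 18. Cumulative: 54
Frame 5: SPARE (8+2=10). 10 + next roll (4) = 14. Cumulative: 68
Frame 6: OPEN (4+4=8). Cumulative: 76
Frame 7: STRIKE. 10 + next two rolls (9+0) = 19. Cumulative: 95
Frame 8: OPEN (9+0=9). Cumulative: 104
Frame 9: OPEN (0+5=5). Cumulative: 109
Frame 10: OPEN. Sum of all frame-10 rolls (6+1) = 7. Cumulative: 116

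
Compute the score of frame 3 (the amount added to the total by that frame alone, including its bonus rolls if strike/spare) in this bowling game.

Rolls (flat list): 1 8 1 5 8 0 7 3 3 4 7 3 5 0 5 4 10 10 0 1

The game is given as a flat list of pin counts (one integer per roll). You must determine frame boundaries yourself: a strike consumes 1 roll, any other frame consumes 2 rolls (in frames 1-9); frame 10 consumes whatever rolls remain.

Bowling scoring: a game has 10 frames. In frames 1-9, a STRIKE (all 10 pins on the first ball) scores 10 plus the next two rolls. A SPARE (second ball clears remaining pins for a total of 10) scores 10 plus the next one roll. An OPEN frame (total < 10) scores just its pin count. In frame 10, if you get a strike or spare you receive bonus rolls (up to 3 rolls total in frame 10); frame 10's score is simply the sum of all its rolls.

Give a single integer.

Answer: 8

Derivation:
Frame 1: OPEN (1+8=9). Cumulative: 9
Frame 2: OPEN (1+5=6). Cumulative: 15
Frame 3: OPEN (8+0=8). Cumulative: 23
Frame 4: SPARE (7+3=10). 10 + next roll (3) = 13. Cumulative: 36
Frame 5: OPEN (3+4=7). Cumulative: 43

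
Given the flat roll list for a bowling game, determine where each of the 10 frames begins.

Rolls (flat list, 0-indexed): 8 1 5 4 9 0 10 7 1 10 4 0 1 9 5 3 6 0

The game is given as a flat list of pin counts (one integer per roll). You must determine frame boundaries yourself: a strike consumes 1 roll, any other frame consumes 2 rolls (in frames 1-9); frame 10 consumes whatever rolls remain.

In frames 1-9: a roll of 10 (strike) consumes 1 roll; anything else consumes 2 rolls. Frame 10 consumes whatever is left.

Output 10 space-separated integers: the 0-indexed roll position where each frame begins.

Answer: 0 2 4 6 7 9 10 12 14 16

Derivation:
Frame 1 starts at roll index 0: rolls=8,1 (sum=9), consumes 2 rolls
Frame 2 starts at roll index 2: rolls=5,4 (sum=9), consumes 2 rolls
Frame 3 starts at roll index 4: rolls=9,0 (sum=9), consumes 2 rolls
Frame 4 starts at roll index 6: roll=10 (strike), consumes 1 roll
Frame 5 starts at roll index 7: rolls=7,1 (sum=8), consumes 2 rolls
Frame 6 starts at roll index 9: roll=10 (strike), consumes 1 roll
Frame 7 starts at roll index 10: rolls=4,0 (sum=4), consumes 2 rolls
Frame 8 starts at roll index 12: rolls=1,9 (sum=10), consumes 2 rolls
Frame 9 starts at roll index 14: rolls=5,3 (sum=8), consumes 2 rolls
Frame 10 starts at roll index 16: 2 remaining rolls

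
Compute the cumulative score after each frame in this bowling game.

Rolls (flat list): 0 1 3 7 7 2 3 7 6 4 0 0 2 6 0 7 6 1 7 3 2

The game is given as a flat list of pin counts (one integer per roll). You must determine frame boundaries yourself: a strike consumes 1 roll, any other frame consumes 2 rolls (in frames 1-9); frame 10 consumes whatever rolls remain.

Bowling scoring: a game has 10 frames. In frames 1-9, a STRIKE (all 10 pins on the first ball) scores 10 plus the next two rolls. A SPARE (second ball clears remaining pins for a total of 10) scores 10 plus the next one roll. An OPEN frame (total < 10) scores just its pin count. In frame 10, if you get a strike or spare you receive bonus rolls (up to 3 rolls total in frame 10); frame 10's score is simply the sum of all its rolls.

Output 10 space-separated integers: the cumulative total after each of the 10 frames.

Answer: 1 18 27 43 53 53 61 68 75 87

Derivation:
Frame 1: OPEN (0+1=1). Cumulative: 1
Frame 2: SPARE (3+7=10). 10 + next roll (7) = 17. Cumulative: 18
Frame 3: OPEN (7+2=9). Cumulative: 27
Frame 4: SPARE (3+7=10). 10 + next roll (6) = 16. Cumulative: 43
Frame 5: SPARE (6+4=10). 10 + next roll (0) = 10. Cumulative: 53
Frame 6: OPEN (0+0=0). Cumulative: 53
Frame 7: OPEN (2+6=8). Cumulative: 61
Frame 8: OPEN (0+7=7). Cumulative: 68
Frame 9: OPEN (6+1=7). Cumulative: 75
Frame 10: SPARE. Sum of all frame-10 rolls (7+3+2) = 12. Cumulative: 87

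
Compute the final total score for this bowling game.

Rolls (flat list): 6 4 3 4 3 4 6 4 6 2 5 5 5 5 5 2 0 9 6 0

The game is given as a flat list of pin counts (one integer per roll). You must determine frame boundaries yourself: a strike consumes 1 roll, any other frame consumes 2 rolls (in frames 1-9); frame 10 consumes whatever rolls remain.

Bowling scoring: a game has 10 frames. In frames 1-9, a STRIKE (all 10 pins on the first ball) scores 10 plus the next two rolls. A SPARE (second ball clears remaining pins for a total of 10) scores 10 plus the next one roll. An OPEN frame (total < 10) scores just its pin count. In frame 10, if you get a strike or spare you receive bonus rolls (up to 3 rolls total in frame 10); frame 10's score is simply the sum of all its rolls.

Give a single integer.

Answer: 103

Derivation:
Frame 1: SPARE (6+4=10). 10 + next roll (3) = 13. Cumulative: 13
Frame 2: OPEN (3+4=7). Cumulative: 20
Frame 3: OPEN (3+4=7). Cumulative: 27
Frame 4: SPARE (6+4=10). 10 + next roll (6) = 16. Cumulative: 43
Frame 5: OPEN (6+2=8). Cumulative: 51
Frame 6: SPARE (5+5=10). 10 + next roll (5) = 15. Cumulative: 66
Frame 7: SPARE (5+5=10). 10 + next roll (5) = 15. Cumulative: 81
Frame 8: OPEN (5+2=7). Cumulative: 88
Frame 9: OPEN (0+9=9). Cumulative: 97
Frame 10: OPEN. Sum of all frame-10 rolls (6+0) = 6. Cumulative: 103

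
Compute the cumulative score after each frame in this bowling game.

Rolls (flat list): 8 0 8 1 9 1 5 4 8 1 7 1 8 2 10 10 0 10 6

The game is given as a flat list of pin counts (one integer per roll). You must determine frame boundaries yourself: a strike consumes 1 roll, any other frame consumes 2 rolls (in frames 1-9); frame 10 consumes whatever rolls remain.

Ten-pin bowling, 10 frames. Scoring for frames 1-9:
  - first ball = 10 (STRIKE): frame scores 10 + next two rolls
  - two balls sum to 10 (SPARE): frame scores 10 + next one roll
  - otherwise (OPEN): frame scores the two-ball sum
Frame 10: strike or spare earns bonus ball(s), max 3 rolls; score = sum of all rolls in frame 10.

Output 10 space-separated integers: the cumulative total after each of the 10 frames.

Answer: 8 17 32 41 50 58 78 98 118 134

Derivation:
Frame 1: OPEN (8+0=8). Cumulative: 8
Frame 2: OPEN (8+1=9). Cumulative: 17
Frame 3: SPARE (9+1=10). 10 + next roll (5) = 15. Cumulative: 32
Frame 4: OPEN (5+4=9). Cumulative: 41
Frame 5: OPEN (8+1=9). Cumulative: 50
Frame 6: OPEN (7+1=8). Cumulative: 58
Frame 7: SPARE (8+2=10). 10 + next roll (10) = 20. Cumulative: 78
Frame 8: STRIKE. 10 + next two rolls (10+0) = 20. Cumulative: 98
Frame 9: STRIKE. 10 + next two rolls (0+10) = 20. Cumulative: 118
Frame 10: SPARE. Sum of all frame-10 rolls (0+10+6) = 16. Cumulative: 134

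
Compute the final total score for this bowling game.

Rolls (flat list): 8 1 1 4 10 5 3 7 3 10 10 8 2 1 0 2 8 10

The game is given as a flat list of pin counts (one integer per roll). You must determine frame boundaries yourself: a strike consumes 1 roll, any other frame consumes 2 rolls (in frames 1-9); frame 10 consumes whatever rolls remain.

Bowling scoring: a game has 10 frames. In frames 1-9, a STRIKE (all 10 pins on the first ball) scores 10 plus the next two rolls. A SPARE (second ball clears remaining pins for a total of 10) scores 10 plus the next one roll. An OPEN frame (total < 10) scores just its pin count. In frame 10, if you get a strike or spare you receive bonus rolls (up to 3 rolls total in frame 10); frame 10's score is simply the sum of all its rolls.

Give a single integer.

Answer: 140

Derivation:
Frame 1: OPEN (8+1=9). Cumulative: 9
Frame 2: OPEN (1+4=5). Cumulative: 14
Frame 3: STRIKE. 10 + next two rolls (5+3) = 18. Cumulative: 32
Frame 4: OPEN (5+3=8). Cumulative: 40
Frame 5: SPARE (7+3=10). 10 + next roll (10) = 20. Cumulative: 60
Frame 6: STRIKE. 10 + next two rolls (10+8) = 28. Cumulative: 88
Frame 7: STRIKE. 10 + next two rolls (8+2) = 20. Cumulative: 108
Frame 8: SPARE (8+2=10). 10 + next roll (1) = 11. Cumulative: 119
Frame 9: OPEN (1+0=1). Cumulative: 120
Frame 10: SPARE. Sum of all frame-10 rolls (2+8+10) = 20. Cumulative: 140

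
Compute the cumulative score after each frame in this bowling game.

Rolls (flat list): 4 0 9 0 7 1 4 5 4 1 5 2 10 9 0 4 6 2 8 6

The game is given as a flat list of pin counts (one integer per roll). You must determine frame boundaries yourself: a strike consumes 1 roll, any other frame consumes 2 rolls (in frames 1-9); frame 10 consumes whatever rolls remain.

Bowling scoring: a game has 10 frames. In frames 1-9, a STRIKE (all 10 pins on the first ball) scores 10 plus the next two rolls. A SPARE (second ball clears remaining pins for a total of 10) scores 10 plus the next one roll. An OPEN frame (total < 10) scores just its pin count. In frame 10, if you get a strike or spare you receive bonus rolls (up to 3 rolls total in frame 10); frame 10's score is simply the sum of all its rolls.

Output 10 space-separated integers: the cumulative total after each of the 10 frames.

Answer: 4 13 21 30 35 42 61 70 82 98

Derivation:
Frame 1: OPEN (4+0=4). Cumulative: 4
Frame 2: OPEN (9+0=9). Cumulative: 13
Frame 3: OPEN (7+1=8). Cumulative: 21
Frame 4: OPEN (4+5=9). Cumulative: 30
Frame 5: OPEN (4+1=5). Cumulative: 35
Frame 6: OPEN (5+2=7). Cumulative: 42
Frame 7: STRIKE. 10 + next two rolls (9+0) = 19. Cumulative: 61
Frame 8: OPEN (9+0=9). Cumulative: 70
Frame 9: SPARE (4+6=10). 10 + next roll (2) = 12. Cumulative: 82
Frame 10: SPARE. Sum of all frame-10 rolls (2+8+6) = 16. Cumulative: 98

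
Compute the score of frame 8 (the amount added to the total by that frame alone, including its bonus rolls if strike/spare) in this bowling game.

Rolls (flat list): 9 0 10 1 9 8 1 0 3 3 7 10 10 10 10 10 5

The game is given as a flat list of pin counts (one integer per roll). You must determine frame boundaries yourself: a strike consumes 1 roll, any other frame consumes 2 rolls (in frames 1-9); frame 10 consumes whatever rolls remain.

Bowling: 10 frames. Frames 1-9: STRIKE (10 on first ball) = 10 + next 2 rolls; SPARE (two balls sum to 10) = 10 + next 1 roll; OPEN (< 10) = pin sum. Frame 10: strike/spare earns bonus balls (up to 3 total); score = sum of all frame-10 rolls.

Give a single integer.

Frame 1: OPEN (9+0=9). Cumulative: 9
Frame 2: STRIKE. 10 + next two rolls (1+9) = 20. Cumulative: 29
Frame 3: SPARE (1+9=10). 10 + next roll (8) = 18. Cumulative: 47
Frame 4: OPEN (8+1=9). Cumulative: 56
Frame 5: OPEN (0+3=3). Cumulative: 59
Frame 6: SPARE (3+7=10). 10 + next roll (10) = 20. Cumulative: 79
Frame 7: STRIKE. 10 + next two rolls (10+10) = 30. Cumulative: 109
Frame 8: STRIKE. 10 + next two rolls (10+10) = 30. Cumulative: 139
Frame 9: STRIKE. 10 + next two rolls (10+10) = 30. Cumulative: 169
Frame 10: STRIKE. Sum of all frame-10 rolls (10+10+5) = 25. Cumulative: 194

Answer: 30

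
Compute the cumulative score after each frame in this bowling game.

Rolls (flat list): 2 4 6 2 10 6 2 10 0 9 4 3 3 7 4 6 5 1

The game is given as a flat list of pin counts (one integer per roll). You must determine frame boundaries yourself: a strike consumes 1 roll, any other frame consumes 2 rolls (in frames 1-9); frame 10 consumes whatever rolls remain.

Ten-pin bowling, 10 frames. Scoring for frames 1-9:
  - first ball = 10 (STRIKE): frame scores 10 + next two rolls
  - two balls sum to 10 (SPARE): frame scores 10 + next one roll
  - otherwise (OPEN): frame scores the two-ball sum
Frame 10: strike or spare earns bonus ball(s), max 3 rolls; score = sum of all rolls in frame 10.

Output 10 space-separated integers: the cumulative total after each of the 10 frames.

Frame 1: OPEN (2+4=6). Cumulative: 6
Frame 2: OPEN (6+2=8). Cumulative: 14
Frame 3: STRIKE. 10 + next two rolls (6+2) = 18. Cumulative: 32
Frame 4: OPEN (6+2=8). Cumulative: 40
Frame 5: STRIKE. 10 + next two rolls (0+9) = 19. Cumulative: 59
Frame 6: OPEN (0+9=9). Cumulative: 68
Frame 7: OPEN (4+3=7). Cumulative: 75
Frame 8: SPARE (3+7=10). 10 + next roll (4) = 14. Cumulative: 89
Frame 9: SPARE (4+6=10). 10 + next roll (5) = 15. Cumulative: 104
Frame 10: OPEN. Sum of all frame-10 rolls (5+1) = 6. Cumulative: 110

Answer: 6 14 32 40 59 68 75 89 104 110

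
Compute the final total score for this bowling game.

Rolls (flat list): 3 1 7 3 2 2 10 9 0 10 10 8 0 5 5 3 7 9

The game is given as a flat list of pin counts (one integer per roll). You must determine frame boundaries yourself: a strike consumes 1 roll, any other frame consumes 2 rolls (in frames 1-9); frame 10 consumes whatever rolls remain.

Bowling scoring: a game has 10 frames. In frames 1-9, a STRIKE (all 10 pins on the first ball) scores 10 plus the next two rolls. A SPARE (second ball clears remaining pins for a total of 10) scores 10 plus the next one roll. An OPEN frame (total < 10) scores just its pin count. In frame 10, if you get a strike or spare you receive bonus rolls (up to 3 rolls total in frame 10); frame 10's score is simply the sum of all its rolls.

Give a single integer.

Frame 1: OPEN (3+1=4). Cumulative: 4
Frame 2: SPARE (7+3=10). 10 + next roll (2) = 12. Cumulative: 16
Frame 3: OPEN (2+2=4). Cumulative: 20
Frame 4: STRIKE. 10 + next two rolls (9+0) = 19. Cumulative: 39
Frame 5: OPEN (9+0=9). Cumulative: 48
Frame 6: STRIKE. 10 + next two rolls (10+8) = 28. Cumulative: 76
Frame 7: STRIKE. 10 + next two rolls (8+0) = 18. Cumulative: 94
Frame 8: OPEN (8+0=8). Cumulative: 102
Frame 9: SPARE (5+5=10). 10 + next roll (3) = 13. Cumulative: 115
Frame 10: SPARE. Sum of all frame-10 rolls (3+7+9) = 19. Cumulative: 134

Answer: 134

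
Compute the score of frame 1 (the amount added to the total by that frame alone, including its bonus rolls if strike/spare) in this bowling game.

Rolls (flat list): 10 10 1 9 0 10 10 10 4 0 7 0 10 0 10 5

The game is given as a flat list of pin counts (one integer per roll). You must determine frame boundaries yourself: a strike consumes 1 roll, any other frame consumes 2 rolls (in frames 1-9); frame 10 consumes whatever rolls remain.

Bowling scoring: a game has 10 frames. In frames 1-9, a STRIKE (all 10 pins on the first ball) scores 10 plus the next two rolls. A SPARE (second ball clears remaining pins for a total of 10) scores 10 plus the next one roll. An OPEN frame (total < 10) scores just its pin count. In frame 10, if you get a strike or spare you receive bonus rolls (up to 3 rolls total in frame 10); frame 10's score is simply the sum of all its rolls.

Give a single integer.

Answer: 21

Derivation:
Frame 1: STRIKE. 10 + next two rolls (10+1) = 21. Cumulative: 21
Frame 2: STRIKE. 10 + next two rolls (1+9) = 20. Cumulative: 41
Frame 3: SPARE (1+9=10). 10 + next roll (0) = 10. Cumulative: 51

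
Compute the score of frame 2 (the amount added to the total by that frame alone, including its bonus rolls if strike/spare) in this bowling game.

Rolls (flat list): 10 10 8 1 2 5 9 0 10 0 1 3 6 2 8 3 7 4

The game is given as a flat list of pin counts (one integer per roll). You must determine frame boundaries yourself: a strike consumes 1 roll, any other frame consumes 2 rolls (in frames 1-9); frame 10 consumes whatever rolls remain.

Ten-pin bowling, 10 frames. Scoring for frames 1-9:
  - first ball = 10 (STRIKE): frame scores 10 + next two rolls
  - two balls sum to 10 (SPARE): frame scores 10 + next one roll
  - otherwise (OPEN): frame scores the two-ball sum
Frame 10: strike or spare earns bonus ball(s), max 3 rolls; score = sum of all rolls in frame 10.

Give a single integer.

Answer: 19

Derivation:
Frame 1: STRIKE. 10 + next two rolls (10+8) = 28. Cumulative: 28
Frame 2: STRIKE. 10 + next two rolls (8+1) = 19. Cumulative: 47
Frame 3: OPEN (8+1=9). Cumulative: 56
Frame 4: OPEN (2+5=7). Cumulative: 63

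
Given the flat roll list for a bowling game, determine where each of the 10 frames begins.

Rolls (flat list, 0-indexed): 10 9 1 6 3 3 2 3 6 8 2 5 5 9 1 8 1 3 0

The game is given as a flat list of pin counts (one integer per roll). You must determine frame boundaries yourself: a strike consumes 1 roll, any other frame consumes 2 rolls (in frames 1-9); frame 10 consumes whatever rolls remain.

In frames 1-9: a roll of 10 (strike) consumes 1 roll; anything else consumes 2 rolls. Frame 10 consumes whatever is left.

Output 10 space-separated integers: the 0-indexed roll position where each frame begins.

Answer: 0 1 3 5 7 9 11 13 15 17

Derivation:
Frame 1 starts at roll index 0: roll=10 (strike), consumes 1 roll
Frame 2 starts at roll index 1: rolls=9,1 (sum=10), consumes 2 rolls
Frame 3 starts at roll index 3: rolls=6,3 (sum=9), consumes 2 rolls
Frame 4 starts at roll index 5: rolls=3,2 (sum=5), consumes 2 rolls
Frame 5 starts at roll index 7: rolls=3,6 (sum=9), consumes 2 rolls
Frame 6 starts at roll index 9: rolls=8,2 (sum=10), consumes 2 rolls
Frame 7 starts at roll index 11: rolls=5,5 (sum=10), consumes 2 rolls
Frame 8 starts at roll index 13: rolls=9,1 (sum=10), consumes 2 rolls
Frame 9 starts at roll index 15: rolls=8,1 (sum=9), consumes 2 rolls
Frame 10 starts at roll index 17: 2 remaining rolls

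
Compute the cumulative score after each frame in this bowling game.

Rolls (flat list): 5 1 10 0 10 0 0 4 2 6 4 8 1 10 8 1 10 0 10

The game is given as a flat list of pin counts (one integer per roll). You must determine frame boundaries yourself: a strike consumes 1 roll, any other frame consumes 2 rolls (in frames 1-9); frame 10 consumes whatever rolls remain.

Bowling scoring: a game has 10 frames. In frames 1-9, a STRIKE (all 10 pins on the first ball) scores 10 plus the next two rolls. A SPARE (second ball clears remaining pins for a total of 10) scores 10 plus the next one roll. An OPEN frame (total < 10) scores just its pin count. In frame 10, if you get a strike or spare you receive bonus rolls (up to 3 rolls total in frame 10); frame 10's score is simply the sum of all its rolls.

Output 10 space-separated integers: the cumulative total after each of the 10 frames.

Answer: 6 26 36 36 42 60 69 88 97 117

Derivation:
Frame 1: OPEN (5+1=6). Cumulative: 6
Frame 2: STRIKE. 10 + next two rolls (0+10) = 20. Cumulative: 26
Frame 3: SPARE (0+10=10). 10 + next roll (0) = 10. Cumulative: 36
Frame 4: OPEN (0+0=0). Cumulative: 36
Frame 5: OPEN (4+2=6). Cumulative: 42
Frame 6: SPARE (6+4=10). 10 + next roll (8) = 18. Cumulative: 60
Frame 7: OPEN (8+1=9). Cumulative: 69
Frame 8: STRIKE. 10 + next two rolls (8+1) = 19. Cumulative: 88
Frame 9: OPEN (8+1=9). Cumulative: 97
Frame 10: STRIKE. Sum of all frame-10 rolls (10+0+10) = 20. Cumulative: 117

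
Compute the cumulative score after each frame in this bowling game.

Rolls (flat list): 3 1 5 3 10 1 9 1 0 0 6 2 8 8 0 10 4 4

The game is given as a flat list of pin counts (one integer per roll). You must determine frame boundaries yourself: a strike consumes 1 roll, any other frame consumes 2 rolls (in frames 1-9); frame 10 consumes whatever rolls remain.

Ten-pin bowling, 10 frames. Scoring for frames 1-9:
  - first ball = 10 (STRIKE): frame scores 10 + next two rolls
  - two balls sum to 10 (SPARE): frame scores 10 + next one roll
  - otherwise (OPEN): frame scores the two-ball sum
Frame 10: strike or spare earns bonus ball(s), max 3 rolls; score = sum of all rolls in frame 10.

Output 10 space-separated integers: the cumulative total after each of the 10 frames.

Frame 1: OPEN (3+1=4). Cumulative: 4
Frame 2: OPEN (5+3=8). Cumulative: 12
Frame 3: STRIKE. 10 + next two rolls (1+9) = 20. Cumulative: 32
Frame 4: SPARE (1+9=10). 10 + next roll (1) = 11. Cumulative: 43
Frame 5: OPEN (1+0=1). Cumulative: 44
Frame 6: OPEN (0+6=6). Cumulative: 50
Frame 7: SPARE (2+8=10). 10 + next roll (8) = 18. Cumulative: 68
Frame 8: OPEN (8+0=8). Cumulative: 76
Frame 9: STRIKE. 10 + next two rolls (4+4) = 18. Cumulative: 94
Frame 10: OPEN. Sum of all frame-10 rolls (4+4) = 8. Cumulative: 102

Answer: 4 12 32 43 44 50 68 76 94 102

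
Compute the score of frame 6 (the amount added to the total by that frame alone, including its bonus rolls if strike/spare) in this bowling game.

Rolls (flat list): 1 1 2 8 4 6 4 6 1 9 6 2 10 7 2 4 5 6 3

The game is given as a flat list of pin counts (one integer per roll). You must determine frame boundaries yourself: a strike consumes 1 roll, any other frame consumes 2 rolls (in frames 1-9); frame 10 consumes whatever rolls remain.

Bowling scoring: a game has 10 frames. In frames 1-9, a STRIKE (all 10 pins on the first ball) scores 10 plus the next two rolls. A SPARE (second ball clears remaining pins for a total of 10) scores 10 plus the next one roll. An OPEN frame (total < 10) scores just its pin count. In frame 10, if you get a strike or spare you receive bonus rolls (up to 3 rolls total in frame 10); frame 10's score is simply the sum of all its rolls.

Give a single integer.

Frame 1: OPEN (1+1=2). Cumulative: 2
Frame 2: SPARE (2+8=10). 10 + next roll (4) = 14. Cumulative: 16
Frame 3: SPARE (4+6=10). 10 + next roll (4) = 14. Cumulative: 30
Frame 4: SPARE (4+6=10). 10 + next roll (1) = 11. Cumulative: 41
Frame 5: SPARE (1+9=10). 10 + next roll (6) = 16. Cumulative: 57
Frame 6: OPEN (6+2=8). Cumulative: 65
Frame 7: STRIKE. 10 + next two rolls (7+2) = 19. Cumulative: 84
Frame 8: OPEN (7+2=9). Cumulative: 93

Answer: 8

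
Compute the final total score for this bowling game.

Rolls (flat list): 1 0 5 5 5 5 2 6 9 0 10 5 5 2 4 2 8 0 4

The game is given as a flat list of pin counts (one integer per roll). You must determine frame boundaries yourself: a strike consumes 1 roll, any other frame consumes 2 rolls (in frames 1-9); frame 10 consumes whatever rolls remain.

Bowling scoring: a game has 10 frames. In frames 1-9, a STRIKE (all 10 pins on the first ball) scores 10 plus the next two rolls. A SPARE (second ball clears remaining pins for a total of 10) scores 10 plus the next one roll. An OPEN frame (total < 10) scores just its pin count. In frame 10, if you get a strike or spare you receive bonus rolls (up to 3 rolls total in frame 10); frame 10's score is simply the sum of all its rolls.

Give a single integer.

Frame 1: OPEN (1+0=1). Cumulative: 1
Frame 2: SPARE (5+5=10). 10 + next roll (5) = 15. Cumulative: 16
Frame 3: SPARE (5+5=10). 10 + next roll (2) = 12. Cumulative: 28
Frame 4: OPEN (2+6=8). Cumulative: 36
Frame 5: OPEN (9+0=9). Cumulative: 45
Frame 6: STRIKE. 10 + next two rolls (5+5) = 20. Cumulative: 65
Frame 7: SPARE (5+5=10). 10 + next roll (2) = 12. Cumulative: 77
Frame 8: OPEN (2+4=6). Cumulative: 83
Frame 9: SPARE (2+8=10). 10 + next roll (0) = 10. Cumulative: 93
Frame 10: OPEN. Sum of all frame-10 rolls (0+4) = 4. Cumulative: 97

Answer: 97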